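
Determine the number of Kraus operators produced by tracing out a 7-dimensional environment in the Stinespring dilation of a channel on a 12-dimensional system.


Tracing out the environment in an orthonormal basis {|i>_E} gives Kraus operators K_i = <i|_E U |0>_E.
Number of Kraus operators = dim(H_env) = d_env
= 7

7


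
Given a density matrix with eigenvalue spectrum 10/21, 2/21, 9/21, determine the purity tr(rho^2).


tr(rho^2) = sum of eigenvalues squared
= (10/21)^2 + (2/21)^2 + (9/21)^2
= (100 + 4 + 81) / 441
= 185/441
= 0.4195

0.4195


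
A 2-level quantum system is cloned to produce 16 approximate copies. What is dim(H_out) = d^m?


Output space = H^(tensor 16) where dim(H) = 2
dim = 2^16
= 4 (after 2 factors)
= 8 (after 3 factors)
= 16 (after 4 factors)
= 32 (after 5 factors)
= 64 (after 6 factors)
= 128 (after 7 factors)
= 256 (after 8 factors)
= 512 (after 9 factors)
= 1024 (after 10 factors)
= 2048 (after 11 factors)
= 4096 (after 12 factors)
= 8192 (after 13 factors)
= 16384 (after 14 factors)
= 32768 (after 15 factors)
= 65536 (after 16 factors)
= 65536

65536


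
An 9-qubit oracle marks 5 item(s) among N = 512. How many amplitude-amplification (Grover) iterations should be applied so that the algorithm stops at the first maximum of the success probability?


After j Grover iterations the success probability is P(j) = sin^2((2j+1)*theta), where sin(theta) = sqrt(k/N).
N = 2^9 = 512, k = 5
sin(theta) = sqrt(k/N) = 0.09882117688
theta = arcsin(sqrt(k/N)) = 0.0989827296 rad
P(j) reaches its first maximum when (2j+1)*theta is as close as possible to pi/2, i.e. j = round(pi/(4*theta) - 1/2).
pi/(4*theta) - 1/2 = 7.4347
(For comparison, the common estimate pi/4 * sqrt(N/k) = 7.9477; the exact maximiser is used here.)
Optimal iterations = 7

7


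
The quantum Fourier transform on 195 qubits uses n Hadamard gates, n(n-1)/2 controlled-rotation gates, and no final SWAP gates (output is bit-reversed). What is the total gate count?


Hadamard gates: 195
Controlled rotations: n*(n-1)/2 = 195*194/2 = 18915
SWAP gates: 0 (omitted)
Total = 195 + 18915
= 19110

19110


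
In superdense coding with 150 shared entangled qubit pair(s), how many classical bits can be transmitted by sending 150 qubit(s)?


Superdense coding allows 2 classical bits per shared entangled pair.
150 pair(s) -> 2 * 150 = 300 classical bits

300


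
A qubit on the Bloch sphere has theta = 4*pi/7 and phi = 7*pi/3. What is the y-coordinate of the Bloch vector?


theta = 1.7952, phi = 7.3304
r_y = sin(theta)*sin(phi) = 0.9749 * 0.8660
r_y = 0.8443

0.8443


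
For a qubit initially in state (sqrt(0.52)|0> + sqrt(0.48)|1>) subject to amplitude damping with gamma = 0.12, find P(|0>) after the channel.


For amplitude damping with parameter gamma on state sqrt(a)|0> + sqrt(b)|1>:
alpha^2 = 0.52, beta^2 = 0.48
P(|0>) = alpha^2 + gamma * beta^2
= 0.52 + 0.12 * 0.48
= 0.52 + 0.0576
= 0.5776

0.5776


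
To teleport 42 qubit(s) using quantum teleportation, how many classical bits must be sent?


Quantum teleportation requires 2 classical bits per qubit teleported.
42 qubit(s) -> 2 * 42 = 84 classical bits

84


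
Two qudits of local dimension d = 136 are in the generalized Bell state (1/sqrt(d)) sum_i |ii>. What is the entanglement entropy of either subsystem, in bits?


For a maximally entangled state in d x d:
S = log2(d) = log2(136)
= 7.0875

7.0875


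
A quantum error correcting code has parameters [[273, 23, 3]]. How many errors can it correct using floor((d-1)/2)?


Code parameters: [[273, 23, 3]], distance d = 3.
Number of correctable errors = floor((d-1)/2)
= floor((3 - 1)/2)
= floor(2/2)
= 1

1


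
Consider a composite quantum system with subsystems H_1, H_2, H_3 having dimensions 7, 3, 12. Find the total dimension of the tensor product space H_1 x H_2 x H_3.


dim(H_1 x H_2 x H_3) = 7 * 3 * 12
= 21 * 12
= 252

252


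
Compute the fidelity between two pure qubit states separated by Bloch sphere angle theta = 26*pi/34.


For states separated by angle theta on Bloch sphere:
F = cos^2(theta/2)
theta = 26*pi/34 = 2.4024
theta/2 = 1.2012
cos(theta/2) = 0.3612
F = 0.1305

0.1305


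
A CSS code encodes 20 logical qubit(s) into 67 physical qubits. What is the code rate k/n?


Code rate R = k/n
= 20/67
= 0.2985

0.2985


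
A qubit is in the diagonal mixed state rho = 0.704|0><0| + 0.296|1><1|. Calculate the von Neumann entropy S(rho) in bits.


S = -p*log2(p) - (1-p)*log2(1-p)
p = 0.7040, 1-p = 0.2960
= -0.7040 * log2(0.7040) - 0.2960 * log2(0.2960)
= -(-0.3565) - (-0.5199)
= 0.8763

0.8763


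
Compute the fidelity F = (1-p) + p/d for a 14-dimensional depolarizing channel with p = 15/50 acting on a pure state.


F = (1-p) + p/d
= (1 - 0.3000) + 0.3000/14
= 0.7000 + 0.0214
= 0.7214

0.7214


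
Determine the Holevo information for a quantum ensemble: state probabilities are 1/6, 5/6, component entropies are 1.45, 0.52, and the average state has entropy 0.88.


chi = S(rho) - sum_i p_i * S(rho_i)
Weighted entropy = 1/6 * 1.45 + 5/6 * 0.52
= 0.6750
chi = 0.88 - 0.6750
= 0.2050

0.2050


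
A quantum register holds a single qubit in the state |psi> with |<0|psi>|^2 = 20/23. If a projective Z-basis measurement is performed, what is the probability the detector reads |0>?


|alpha|^2 = 20/23 = 0.8696
|beta|^2 = 1 - 20/23 = 3/23 = 0.1304
P(|0>) = |alpha|^2 = 0.8696

0.8696


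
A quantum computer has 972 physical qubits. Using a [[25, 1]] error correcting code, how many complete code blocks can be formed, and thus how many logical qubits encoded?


Each code block uses 25 physical qubits for 1 logical qubit(s).
Number of complete blocks = floor(972 / 25) = 38
Logical qubits = 38 * 1
= 38

38


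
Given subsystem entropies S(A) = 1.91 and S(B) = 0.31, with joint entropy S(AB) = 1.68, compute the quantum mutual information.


I(A:B) = S(A) + S(B) - S(AB)
= 1.91 + 0.31 - 1.68
= 0.5400

0.5400


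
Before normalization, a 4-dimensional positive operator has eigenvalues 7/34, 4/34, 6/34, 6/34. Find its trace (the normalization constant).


tr(M) = sum of eigenvalues
= 7/34 + 4/34 + 6/34 + 6/34
= 23/34
= 0.6765

0.6765


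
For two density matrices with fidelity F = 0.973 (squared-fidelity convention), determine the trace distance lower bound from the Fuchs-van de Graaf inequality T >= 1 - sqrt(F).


Fuchs-van de Graaf (squared-fidelity convention): 1 - sqrt(F) <= T <= sqrt(1 - F).
Lower bound: T >= 1 - sqrt(F)
sqrt(F) = sqrt(0.973) = 0.9864
T >= 1 - 0.9864
T >= 0.0136

0.0136


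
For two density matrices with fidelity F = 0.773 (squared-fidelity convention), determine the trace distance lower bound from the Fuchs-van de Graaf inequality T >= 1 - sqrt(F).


Fuchs-van de Graaf (squared-fidelity convention): 1 - sqrt(F) <= T <= sqrt(1 - F).
Lower bound: T >= 1 - sqrt(F)
sqrt(F) = sqrt(0.773) = 0.8792
T >= 1 - 0.8792
T >= 0.1208

0.1208


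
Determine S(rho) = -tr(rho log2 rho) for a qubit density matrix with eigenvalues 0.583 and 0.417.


S = -p*log2(p) - (1-p)*log2(1-p)
p = 0.5830, 1-p = 0.4170
= -0.5830 * log2(0.5830) - 0.4170 * log2(0.4170)
= -(-0.4538) - (-0.5262)
= 0.9800

0.9800


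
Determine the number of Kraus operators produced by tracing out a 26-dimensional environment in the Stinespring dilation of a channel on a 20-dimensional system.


Tracing out the environment in an orthonormal basis {|i>_E} gives Kraus operators K_i = <i|_E U |0>_E.
Number of Kraus operators = dim(H_env) = d_env
= 26

26


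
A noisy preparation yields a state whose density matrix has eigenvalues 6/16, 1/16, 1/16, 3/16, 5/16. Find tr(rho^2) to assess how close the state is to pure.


tr(rho^2) = sum of eigenvalues squared
= (6/16)^2 + (1/16)^2 + (1/16)^2 + (3/16)^2 + (5/16)^2
= (36 + 1 + 1 + 9 + 25) / 256
= 72/256
= 0.2812

0.2812


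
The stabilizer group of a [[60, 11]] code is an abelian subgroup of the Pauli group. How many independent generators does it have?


For an [[n,k]] stabilizer code:
Number of stabilizer generators = n - k
= 60 - 11
= 49

49


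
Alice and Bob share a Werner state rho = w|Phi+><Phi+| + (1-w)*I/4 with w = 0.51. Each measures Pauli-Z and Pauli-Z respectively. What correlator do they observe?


|Phi+> = (|00> + |11>)/sqrt(2)
For the pure Bell state, <Z_A Z_B> = +1 (Bell-state Pauli correlator).
The maximally-mixed part I/4 has tr(I/4 * P tensor P) = 0 for any traceless Pauli P.
So <Z_A Z_B>_rho = w * (+1) + (1 - w) * 0
= 0.51 * (+1)
= 0.5100

0.5100


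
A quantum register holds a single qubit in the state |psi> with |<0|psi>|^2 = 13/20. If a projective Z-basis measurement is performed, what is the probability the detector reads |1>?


|alpha|^2 = 13/20 = 0.6500
|beta|^2 = 1 - 13/20 = 7/20 = 0.3500
P(|1>) = |beta|^2 = 0.3500

0.3500


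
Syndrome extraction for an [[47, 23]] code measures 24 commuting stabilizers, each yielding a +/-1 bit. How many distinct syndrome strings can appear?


Each stabilizer generator gives a binary (+1 or -1) measurement outcome.
With 24 independent generators:
Total syndromes = 2^24
= 16777216

16777216


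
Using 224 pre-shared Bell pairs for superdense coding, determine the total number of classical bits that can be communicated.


Superdense coding allows 2 classical bits per shared entangled pair.
224 pair(s) -> 2 * 224 = 448 classical bits

448


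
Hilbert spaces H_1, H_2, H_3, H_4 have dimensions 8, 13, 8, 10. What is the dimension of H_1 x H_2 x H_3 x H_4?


dim(H_1 x H_2 x H_3 x H_4) = 8 * 13 * 8 * 10
= 104 * 8 * 10
= 832 * 10
= 8320

8320


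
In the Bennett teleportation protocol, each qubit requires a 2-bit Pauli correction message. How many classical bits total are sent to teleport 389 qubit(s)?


Quantum teleportation requires 2 classical bits per qubit teleported.
389 qubit(s) -> 2 * 389 = 778 classical bits

778


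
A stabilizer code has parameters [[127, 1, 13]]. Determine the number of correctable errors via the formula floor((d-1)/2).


Code parameters: [[127, 1, 13]], distance d = 13.
Number of correctable errors = floor((d-1)/2)
= floor((13 - 1)/2)
= floor(12/2)
= 6

6


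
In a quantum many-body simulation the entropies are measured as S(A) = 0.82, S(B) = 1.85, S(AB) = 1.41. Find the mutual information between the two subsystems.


I(A:B) = S(A) + S(B) - S(AB)
= 0.82 + 1.85 - 1.41
= 1.2600

1.2600


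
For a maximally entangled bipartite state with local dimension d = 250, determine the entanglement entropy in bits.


For a maximally entangled state in d x d:
S = log2(d) = log2(250)
= 7.9658

7.9658


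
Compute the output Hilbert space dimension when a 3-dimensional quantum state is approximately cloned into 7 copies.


Output space = H^(tensor 7) where dim(H) = 3
dim = 3^7
= 9 (after 2 factors)
= 27 (after 3 factors)
= 81 (after 4 factors)
= 243 (after 5 factors)
= 729 (after 6 factors)
= 2187 (after 7 factors)
= 2187

2187


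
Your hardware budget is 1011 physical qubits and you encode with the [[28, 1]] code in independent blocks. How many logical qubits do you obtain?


Each code block uses 28 physical qubits for 1 logical qubit(s).
Number of complete blocks = floor(1011 / 28) = 36
Logical qubits = 36 * 1
= 36

36


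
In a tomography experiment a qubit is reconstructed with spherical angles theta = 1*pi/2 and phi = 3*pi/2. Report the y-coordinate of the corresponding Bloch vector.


theta = 1.5708, phi = 4.7124
r_y = sin(theta)*sin(phi) = 1.0000 * -1.0000
r_y = -1.0000

-1.0000


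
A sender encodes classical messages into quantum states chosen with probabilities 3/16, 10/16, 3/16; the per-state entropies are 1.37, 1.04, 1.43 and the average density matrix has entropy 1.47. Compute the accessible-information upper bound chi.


chi = S(rho) - sum_i p_i * S(rho_i)
Weighted entropy = 3/16 * 1.37 + 10/16 * 1.04 + 3/16 * 1.43
= 1.1750
chi = 1.47 - 1.1750
= 0.2950

0.2950


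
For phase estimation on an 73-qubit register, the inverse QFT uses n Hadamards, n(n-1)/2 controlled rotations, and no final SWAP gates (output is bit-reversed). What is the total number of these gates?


Hadamard gates: 73
Controlled rotations: n*(n-1)/2 = 73*72/2 = 2628
SWAP gates: 0 (omitted)
Total = 73 + 2628
= 2701

2701


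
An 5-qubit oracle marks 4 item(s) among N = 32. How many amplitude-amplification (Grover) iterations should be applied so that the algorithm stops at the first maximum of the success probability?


After j Grover iterations the success probability is P(j) = sin^2((2j+1)*theta), where sin(theta) = sqrt(k/N).
N = 2^5 = 32, k = 4
sin(theta) = sqrt(k/N) = 0.3535533906
theta = arcsin(sqrt(k/N)) = 0.3613671239 rad
P(j) reaches its first maximum when (2j+1)*theta is as close as possible to pi/2, i.e. j = round(pi/(4*theta) - 1/2).
pi/(4*theta) - 1/2 = 1.6734
(For comparison, the common estimate pi/4 * sqrt(N/k) = 2.2214; the exact maximiser is used here.)
Optimal iterations = 2

2


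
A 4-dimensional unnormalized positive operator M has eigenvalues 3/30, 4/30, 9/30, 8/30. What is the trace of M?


tr(M) = sum of eigenvalues
= 3/30 + 4/30 + 9/30 + 8/30
= 24/30
= 0.8000

0.8000


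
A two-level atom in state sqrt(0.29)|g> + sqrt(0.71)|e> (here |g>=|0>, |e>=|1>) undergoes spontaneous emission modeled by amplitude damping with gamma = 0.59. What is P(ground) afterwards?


For amplitude damping with parameter gamma on state sqrt(a)|0> + sqrt(b)|1>:
alpha^2 = 0.29, beta^2 = 0.71
P(|0>) = alpha^2 + gamma * beta^2
= 0.29 + 0.59 * 0.71
= 0.29 + 0.4189
= 0.7089

0.7089


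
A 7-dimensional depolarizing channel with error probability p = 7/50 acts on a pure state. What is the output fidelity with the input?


F = (1-p) + p/d
= (1 - 0.1400) + 0.1400/7
= 0.8600 + 0.0200
= 0.8800

0.8800


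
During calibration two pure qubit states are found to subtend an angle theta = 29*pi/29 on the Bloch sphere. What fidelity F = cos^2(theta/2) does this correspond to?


For states separated by angle theta on Bloch sphere:
F = cos^2(theta/2)
theta = 29*pi/29 = 3.1416
theta/2 = 1.5708
cos(theta/2) = 0.0000
F = 0.0000

0.0000


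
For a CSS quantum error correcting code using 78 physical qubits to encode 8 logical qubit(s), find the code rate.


Code rate R = k/n
= 8/78
= 0.1026

0.1026


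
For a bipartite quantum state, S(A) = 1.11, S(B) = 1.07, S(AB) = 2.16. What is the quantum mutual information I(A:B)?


I(A:B) = S(A) + S(B) - S(AB)
= 1.11 + 1.07 - 2.16
= 0.0200

0.0200


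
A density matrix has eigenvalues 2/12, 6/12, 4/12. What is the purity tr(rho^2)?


tr(rho^2) = sum of eigenvalues squared
= (2/12)^2 + (6/12)^2 + (4/12)^2
= (4 + 36 + 16) / 144
= 56/144
= 0.3889

0.3889


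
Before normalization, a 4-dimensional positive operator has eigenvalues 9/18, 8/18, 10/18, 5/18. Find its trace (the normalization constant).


tr(M) = sum of eigenvalues
= 9/18 + 8/18 + 10/18 + 5/18
= 32/18
= 1.7778

1.7778


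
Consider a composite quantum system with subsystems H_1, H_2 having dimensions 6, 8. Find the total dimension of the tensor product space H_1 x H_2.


dim(H_1 x H_2) = 6 * 8
= 48

48


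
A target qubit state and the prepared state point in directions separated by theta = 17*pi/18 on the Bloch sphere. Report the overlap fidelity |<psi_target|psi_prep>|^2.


For states separated by angle theta on Bloch sphere:
F = cos^2(theta/2)
theta = 17*pi/18 = 2.9671
theta/2 = 1.4835
cos(theta/2) = 0.0872
F = 0.0076

0.0076


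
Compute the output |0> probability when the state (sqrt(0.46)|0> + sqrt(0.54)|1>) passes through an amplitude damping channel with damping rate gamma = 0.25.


For amplitude damping with parameter gamma on state sqrt(a)|0> + sqrt(b)|1>:
alpha^2 = 0.46, beta^2 = 0.54
P(|0>) = alpha^2 + gamma * beta^2
= 0.46 + 0.25 * 0.54
= 0.46 + 0.1350
= 0.5950

0.5950


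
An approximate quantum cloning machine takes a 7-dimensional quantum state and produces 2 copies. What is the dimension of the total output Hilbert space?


Output space = H^(tensor 2) where dim(H) = 7
dim = 7^2
= 49

49


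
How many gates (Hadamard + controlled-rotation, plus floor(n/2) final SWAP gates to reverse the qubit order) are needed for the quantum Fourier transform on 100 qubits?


Hadamard gates: 100
Controlled rotations: n*(n-1)/2 = 100*99/2 = 4950
SWAP gates: floor(n/2) = floor(100/2) = 50
Total = 100 + 4950 + 50
= 5100

5100


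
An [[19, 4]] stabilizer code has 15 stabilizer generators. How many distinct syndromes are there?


Each stabilizer generator gives a binary (+1 or -1) measurement outcome.
With 15 independent generators:
Total syndromes = 2^15
= 32768

32768


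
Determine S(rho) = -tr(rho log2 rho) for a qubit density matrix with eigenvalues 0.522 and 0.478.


S = -p*log2(p) - (1-p)*log2(1-p)
p = 0.5220, 1-p = 0.4780
= -0.5220 * log2(0.5220) - 0.4780 * log2(0.4780)
= -(-0.4896) - (-0.5090)
= 0.9986

0.9986


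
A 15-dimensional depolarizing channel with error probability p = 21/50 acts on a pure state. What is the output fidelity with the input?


F = (1-p) + p/d
= (1 - 0.4200) + 0.4200/15
= 0.5800 + 0.0280
= 0.6080

0.6080


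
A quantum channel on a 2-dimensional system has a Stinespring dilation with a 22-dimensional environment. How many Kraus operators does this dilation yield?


Tracing out the environment in an orthonormal basis {|i>_E} gives Kraus operators K_i = <i|_E U |0>_E.
Number of Kraus operators = dim(H_env) = d_env
= 22

22


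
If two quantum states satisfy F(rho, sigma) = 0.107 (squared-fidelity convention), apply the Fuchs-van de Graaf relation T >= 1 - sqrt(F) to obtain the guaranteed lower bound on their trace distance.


Fuchs-van de Graaf (squared-fidelity convention): 1 - sqrt(F) <= T <= sqrt(1 - F).
Lower bound: T >= 1 - sqrt(F)
sqrt(F) = sqrt(0.107) = 0.3271
T >= 1 - 0.3271
T >= 0.6729

0.6729


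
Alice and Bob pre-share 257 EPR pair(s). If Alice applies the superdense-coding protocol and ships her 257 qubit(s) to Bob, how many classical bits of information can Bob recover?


Superdense coding allows 2 classical bits per shared entangled pair.
257 pair(s) -> 2 * 257 = 514 classical bits

514


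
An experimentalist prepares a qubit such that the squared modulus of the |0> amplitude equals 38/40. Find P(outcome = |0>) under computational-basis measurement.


|alpha|^2 = 38/40 = 0.9500
|beta|^2 = 1 - 38/40 = 2/40 = 0.0500
P(|0>) = |alpha|^2 = 0.9500

0.9500


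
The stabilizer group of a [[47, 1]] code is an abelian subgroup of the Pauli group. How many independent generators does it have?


For an [[n,k]] stabilizer code:
Number of stabilizer generators = n - k
= 47 - 1
= 46

46


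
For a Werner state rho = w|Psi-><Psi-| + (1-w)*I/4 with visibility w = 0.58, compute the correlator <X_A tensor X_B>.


|Psi-> = (|01> - |10>)/sqrt(2)
For the pure Bell state, <X_A X_B> = -1 (Bell-state Pauli correlator).
The maximally-mixed part I/4 has tr(I/4 * P tensor P) = 0 for any traceless Pauli P.
So <X_A X_B>_rho = w * (-1) + (1 - w) * 0
= 0.58 * (-1)
= -0.5800

-0.5800


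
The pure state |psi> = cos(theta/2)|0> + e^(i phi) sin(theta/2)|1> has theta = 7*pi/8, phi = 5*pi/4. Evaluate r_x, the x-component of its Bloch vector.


theta = 2.7489, phi = 3.9270
r_x = sin(theta)*cos(phi) = 0.3827 * -0.7071
r_x = -0.2706

-0.2706


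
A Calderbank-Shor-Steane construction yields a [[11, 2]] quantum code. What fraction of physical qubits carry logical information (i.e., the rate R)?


Code rate R = k/n
= 2/11
= 0.1818

0.1818


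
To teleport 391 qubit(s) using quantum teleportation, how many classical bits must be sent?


Quantum teleportation requires 2 classical bits per qubit teleported.
391 qubit(s) -> 2 * 391 = 782 classical bits

782


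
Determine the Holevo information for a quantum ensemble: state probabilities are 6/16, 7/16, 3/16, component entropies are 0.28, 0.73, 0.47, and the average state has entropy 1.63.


chi = S(rho) - sum_i p_i * S(rho_i)
Weighted entropy = 6/16 * 0.28 + 7/16 * 0.73 + 3/16 * 0.47
= 0.5125
chi = 1.63 - 0.5125
= 1.1175

1.1175


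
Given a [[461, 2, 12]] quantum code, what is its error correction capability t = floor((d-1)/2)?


Code parameters: [[461, 2, 12]], distance d = 12.
Number of correctable errors = floor((d-1)/2)
= floor((12 - 1)/2)
= floor(11/2)
= 5

5


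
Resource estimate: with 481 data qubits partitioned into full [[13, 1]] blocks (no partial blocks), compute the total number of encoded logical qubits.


Each code block uses 13 physical qubits for 1 logical qubit(s).
Number of complete blocks = floor(481 / 13) = 37
Logical qubits = 37 * 1
= 37

37


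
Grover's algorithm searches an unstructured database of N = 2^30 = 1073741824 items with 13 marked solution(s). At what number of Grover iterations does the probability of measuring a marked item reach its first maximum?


After j Grover iterations the success probability is P(j) = sin^2((2j+1)*theta), where sin(theta) = sqrt(k/N).
N = 2^30 = 1073741824, k = 13
sin(theta) = sqrt(k/N) = 0.0001100326927
theta = arcsin(sqrt(k/N)) = 0.000110032693 rad
P(j) reaches its first maximum when (2j+1)*theta is as close as possible to pi/2, i.e. j = round(pi/(4*theta) - 1/2).
pi/(4*theta) - 1/2 = 7137.3619
(For comparison, the common estimate pi/4 * sqrt(N/k) = 7137.8619; the exact maximiser is used here.)
Optimal iterations = 7137

7137


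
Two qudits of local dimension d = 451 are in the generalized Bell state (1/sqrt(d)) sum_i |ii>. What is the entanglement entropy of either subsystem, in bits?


For a maximally entangled state in d x d:
S = log2(d) = log2(451)
= 8.8170

8.8170


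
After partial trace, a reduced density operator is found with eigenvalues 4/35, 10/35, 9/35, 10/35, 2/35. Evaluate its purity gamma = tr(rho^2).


tr(rho^2) = sum of eigenvalues squared
= (4/35)^2 + (10/35)^2 + (9/35)^2 + (10/35)^2 + (2/35)^2
= (16 + 100 + 81 + 100 + 4) / 1225
= 301/1225
= 0.2457

0.2457


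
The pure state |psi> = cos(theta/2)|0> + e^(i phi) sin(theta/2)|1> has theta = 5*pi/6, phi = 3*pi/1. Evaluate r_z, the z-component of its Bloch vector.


theta = 2.6180, phi = 9.4248
r_z = cos(theta) = -0.8660

-0.8660


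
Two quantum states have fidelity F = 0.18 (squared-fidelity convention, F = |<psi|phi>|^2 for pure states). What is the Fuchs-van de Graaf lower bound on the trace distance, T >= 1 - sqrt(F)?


Fuchs-van de Graaf (squared-fidelity convention): 1 - sqrt(F) <= T <= sqrt(1 - F).
Lower bound: T >= 1 - sqrt(F)
sqrt(F) = sqrt(0.18) = 0.4243
T >= 1 - 0.4243
T >= 0.5757

0.5757


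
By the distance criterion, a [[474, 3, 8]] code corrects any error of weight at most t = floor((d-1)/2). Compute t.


Code parameters: [[474, 3, 8]], distance d = 8.
Number of correctable errors = floor((d-1)/2)
= floor((8 - 1)/2)
= floor(7/2)
= 3

3


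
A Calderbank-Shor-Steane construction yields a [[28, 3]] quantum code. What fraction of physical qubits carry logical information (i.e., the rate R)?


Code rate R = k/n
= 3/28
= 0.1071

0.1071


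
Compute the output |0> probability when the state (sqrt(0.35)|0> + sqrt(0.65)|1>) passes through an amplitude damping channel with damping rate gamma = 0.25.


For amplitude damping with parameter gamma on state sqrt(a)|0> + sqrt(b)|1>:
alpha^2 = 0.35, beta^2 = 0.65
P(|0>) = alpha^2 + gamma * beta^2
= 0.35 + 0.25 * 0.65
= 0.35 + 0.1625
= 0.5125

0.5125


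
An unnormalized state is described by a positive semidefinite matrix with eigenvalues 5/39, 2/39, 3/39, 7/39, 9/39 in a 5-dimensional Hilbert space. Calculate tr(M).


tr(M) = sum of eigenvalues
= 5/39 + 2/39 + 3/39 + 7/39 + 9/39
= 26/39
= 0.6667

0.6667


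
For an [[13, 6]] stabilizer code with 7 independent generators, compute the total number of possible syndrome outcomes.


Each stabilizer generator gives a binary (+1 or -1) measurement outcome.
With 7 independent generators:
Total syndromes = 2^7
= 128

128


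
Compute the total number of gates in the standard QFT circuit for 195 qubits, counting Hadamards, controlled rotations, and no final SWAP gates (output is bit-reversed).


Hadamard gates: 195
Controlled rotations: n*(n-1)/2 = 195*194/2 = 18915
SWAP gates: 0 (omitted)
Total = 195 + 18915
= 19110

19110


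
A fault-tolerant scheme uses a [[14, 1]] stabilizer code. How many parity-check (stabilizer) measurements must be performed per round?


For an [[n,k]] stabilizer code:
Number of stabilizer generators = n - k
= 14 - 1
= 13

13


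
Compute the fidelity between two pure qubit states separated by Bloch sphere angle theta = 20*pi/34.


For states separated by angle theta on Bloch sphere:
F = cos^2(theta/2)
theta = 20*pi/34 = 1.8480
theta/2 = 0.9240
cos(theta/2) = 0.6026
F = 0.3632

0.3632


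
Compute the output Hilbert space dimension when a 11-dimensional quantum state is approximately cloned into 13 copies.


Output space = H^(tensor 13) where dim(H) = 11
dim = 11^13
= 121 (after 2 factors)
= 1331 (after 3 factors)
= 14641 (after 4 factors)
= 161051 (after 5 factors)
= 1771561 (after 6 factors)
= 19487171 (after 7 factors)
= 214358881 (after 8 factors)
= 2357947691 (after 9 factors)
= 25937424601 (after 10 factors)
= 285311670611 (after 11 factors)
= 3138428376721 (after 12 factors)
= 34522712143931 (after 13 factors)
= 34522712143931

34522712143931


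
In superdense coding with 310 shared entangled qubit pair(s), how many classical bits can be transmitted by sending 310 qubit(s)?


Superdense coding allows 2 classical bits per shared entangled pair.
310 pair(s) -> 2 * 310 = 620 classical bits

620


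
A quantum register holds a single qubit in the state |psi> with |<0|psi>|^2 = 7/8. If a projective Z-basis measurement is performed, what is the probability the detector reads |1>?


|alpha|^2 = 7/8 = 0.8750
|beta|^2 = 1 - 7/8 = 1/8 = 0.1250
P(|1>) = |beta|^2 = 0.1250

0.1250


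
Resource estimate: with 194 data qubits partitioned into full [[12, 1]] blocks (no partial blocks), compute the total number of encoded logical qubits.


Each code block uses 12 physical qubits for 1 logical qubit(s).
Number of complete blocks = floor(194 / 12) = 16
Logical qubits = 16 * 1
= 16

16


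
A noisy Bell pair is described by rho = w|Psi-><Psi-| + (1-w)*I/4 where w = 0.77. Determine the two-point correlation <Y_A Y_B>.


|Psi-> = (|01> - |10>)/sqrt(2)
For the pure Bell state, <Y_A Y_B> = -1 (Bell-state Pauli correlator).
The maximally-mixed part I/4 has tr(I/4 * P tensor P) = 0 for any traceless Pauli P.
So <Y_A Y_B>_rho = w * (-1) + (1 - w) * 0
= 0.77 * (-1)
= -0.7700

-0.7700


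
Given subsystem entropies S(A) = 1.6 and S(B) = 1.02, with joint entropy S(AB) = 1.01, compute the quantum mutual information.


I(A:B) = S(A) + S(B) - S(AB)
= 1.6 + 1.02 - 1.01
= 1.6100

1.6100


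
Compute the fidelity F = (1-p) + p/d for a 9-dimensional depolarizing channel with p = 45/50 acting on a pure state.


F = (1-p) + p/d
= (1 - 0.9000) + 0.9000/9
= 0.1000 + 0.1000
= 0.2000

0.2000


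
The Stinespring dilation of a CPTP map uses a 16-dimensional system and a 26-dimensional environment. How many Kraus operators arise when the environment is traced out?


Tracing out the environment in an orthonormal basis {|i>_E} gives Kraus operators K_i = <i|_E U |0>_E.
Number of Kraus operators = dim(H_env) = d_env
= 26

26


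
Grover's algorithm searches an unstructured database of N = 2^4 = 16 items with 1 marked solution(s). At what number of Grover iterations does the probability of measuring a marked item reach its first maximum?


After j Grover iterations the success probability is P(j) = sin^2((2j+1)*theta), where sin(theta) = sqrt(k/N).
N = 2^4 = 16, k = 1
sin(theta) = sqrt(k/N) = 0.25
theta = arcsin(sqrt(k/N)) = 0.2526802551 rad
P(j) reaches its first maximum when (2j+1)*theta is as close as possible to pi/2, i.e. j = round(pi/(4*theta) - 1/2).
pi/(4*theta) - 1/2 = 2.6083
(For comparison, the common estimate pi/4 * sqrt(N/k) = 3.1416; the exact maximiser is used here.)
Optimal iterations = 3

3


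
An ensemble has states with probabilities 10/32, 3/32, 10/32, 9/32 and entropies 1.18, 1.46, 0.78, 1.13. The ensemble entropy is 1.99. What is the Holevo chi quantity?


chi = S(rho) - sum_i p_i * S(rho_i)
Weighted entropy = 10/32 * 1.18 + 3/32 * 1.46 + 10/32 * 0.78 + 9/32 * 1.13
= 1.0672
chi = 1.99 - 1.0672
= 0.9228

0.9228


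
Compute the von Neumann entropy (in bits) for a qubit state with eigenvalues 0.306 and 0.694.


S = -p*log2(p) - (1-p)*log2(1-p)
p = 0.3060, 1-p = 0.6940
= -0.3060 * log2(0.3060) - 0.6940 * log2(0.6940)
= -(-0.5228) - (-0.3657)
= 0.8885

0.8885


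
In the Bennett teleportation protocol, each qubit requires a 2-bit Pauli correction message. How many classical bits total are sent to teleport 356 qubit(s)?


Quantum teleportation requires 2 classical bits per qubit teleported.
356 qubit(s) -> 2 * 356 = 712 classical bits

712


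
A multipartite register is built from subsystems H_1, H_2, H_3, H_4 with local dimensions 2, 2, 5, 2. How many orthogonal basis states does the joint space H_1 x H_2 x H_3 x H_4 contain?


dim(H_1 x H_2 x H_3 x H_4) = 2 * 2 * 5 * 2
= 4 * 5 * 2
= 20 * 2
= 40

40


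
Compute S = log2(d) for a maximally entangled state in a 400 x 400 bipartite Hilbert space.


For a maximally entangled state in d x d:
S = log2(d) = log2(400)
= 8.6439

8.6439


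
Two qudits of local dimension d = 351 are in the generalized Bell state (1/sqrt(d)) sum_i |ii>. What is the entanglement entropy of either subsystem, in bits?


For a maximally entangled state in d x d:
S = log2(d) = log2(351)
= 8.4553

8.4553


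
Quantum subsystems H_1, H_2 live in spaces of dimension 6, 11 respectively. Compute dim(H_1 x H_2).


dim(H_1 x H_2) = 6 * 11
= 66

66


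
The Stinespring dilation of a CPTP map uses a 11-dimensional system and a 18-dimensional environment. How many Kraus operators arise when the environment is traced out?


Tracing out the environment in an orthonormal basis {|i>_E} gives Kraus operators K_i = <i|_E U |0>_E.
Number of Kraus operators = dim(H_env) = d_env
= 18

18


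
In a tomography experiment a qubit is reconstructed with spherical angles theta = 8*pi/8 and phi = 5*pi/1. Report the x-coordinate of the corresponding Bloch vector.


theta = 3.1416, phi = 15.7080
r_x = sin(theta)*cos(phi) = 0.0000 * -1.0000
r_x = 0.0000

0.0000


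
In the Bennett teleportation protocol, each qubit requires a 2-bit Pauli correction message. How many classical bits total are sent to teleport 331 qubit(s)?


Quantum teleportation requires 2 classical bits per qubit teleported.
331 qubit(s) -> 2 * 331 = 662 classical bits

662


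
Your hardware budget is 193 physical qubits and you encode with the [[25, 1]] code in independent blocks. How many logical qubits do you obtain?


Each code block uses 25 physical qubits for 1 logical qubit(s).
Number of complete blocks = floor(193 / 25) = 7
Logical qubits = 7 * 1
= 7

7


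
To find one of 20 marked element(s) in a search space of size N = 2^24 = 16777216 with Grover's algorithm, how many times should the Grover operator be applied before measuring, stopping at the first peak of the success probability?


After j Grover iterations the success probability is P(j) = sin^2((2j+1)*theta), where sin(theta) = sqrt(k/N).
N = 2^24 = 16777216, k = 20
sin(theta) = sqrt(k/N) = 0.001091830067
theta = arcsin(sqrt(k/N)) = 0.001091830284 rad
P(j) reaches its first maximum when (2j+1)*theta is as close as possible to pi/2, i.e. j = round(pi/(4*theta) - 1/2).
pi/(4*theta) - 1/2 = 718.8409
(For comparison, the common estimate pi/4 * sqrt(N/k) = 719.3410; the exact maximiser is used here.)
Optimal iterations = 719

719


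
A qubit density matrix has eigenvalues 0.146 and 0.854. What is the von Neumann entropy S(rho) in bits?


S = -p*log2(p) - (1-p)*log2(1-p)
p = 0.1460, 1-p = 0.8540
= -0.1460 * log2(0.1460) - 0.8540 * log2(0.8540)
= -(-0.4053) - (-0.1944)
= 0.5997

0.5997


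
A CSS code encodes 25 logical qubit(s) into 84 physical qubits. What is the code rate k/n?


Code rate R = k/n
= 25/84
= 0.2976

0.2976


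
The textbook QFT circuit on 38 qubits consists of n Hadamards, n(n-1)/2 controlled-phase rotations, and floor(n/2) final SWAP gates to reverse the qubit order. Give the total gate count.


Hadamard gates: 38
Controlled rotations: n*(n-1)/2 = 38*37/2 = 703
SWAP gates: floor(n/2) = floor(38/2) = 19
Total = 38 + 703 + 19
= 760

760


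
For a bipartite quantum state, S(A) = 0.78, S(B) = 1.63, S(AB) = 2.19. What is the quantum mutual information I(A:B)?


I(A:B) = S(A) + S(B) - S(AB)
= 0.78 + 1.63 - 2.19
= 0.2200

0.2200


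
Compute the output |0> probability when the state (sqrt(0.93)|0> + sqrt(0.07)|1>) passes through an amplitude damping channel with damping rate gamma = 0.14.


For amplitude damping with parameter gamma on state sqrt(a)|0> + sqrt(b)|1>:
alpha^2 = 0.93, beta^2 = 0.07
P(|0>) = alpha^2 + gamma * beta^2
= 0.93 + 0.14 * 0.07
= 0.93 + 0.0098
= 0.9398

0.9398


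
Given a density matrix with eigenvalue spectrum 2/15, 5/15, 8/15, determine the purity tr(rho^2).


tr(rho^2) = sum of eigenvalues squared
= (2/15)^2 + (5/15)^2 + (8/15)^2
= (4 + 25 + 64) / 225
= 93/225
= 0.4133

0.4133


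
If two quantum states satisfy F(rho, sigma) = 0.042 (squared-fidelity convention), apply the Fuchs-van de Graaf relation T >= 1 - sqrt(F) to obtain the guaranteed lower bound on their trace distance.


Fuchs-van de Graaf (squared-fidelity convention): 1 - sqrt(F) <= T <= sqrt(1 - F).
Lower bound: T >= 1 - sqrt(F)
sqrt(F) = sqrt(0.042) = 0.2049
T >= 1 - 0.2049
T >= 0.7951

0.7951


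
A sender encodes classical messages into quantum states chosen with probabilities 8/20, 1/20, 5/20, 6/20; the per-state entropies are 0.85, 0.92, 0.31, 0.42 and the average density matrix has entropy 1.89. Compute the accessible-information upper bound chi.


chi = S(rho) - sum_i p_i * S(rho_i)
Weighted entropy = 8/20 * 0.85 + 1/20 * 0.92 + 5/20 * 0.31 + 6/20 * 0.42
= 0.5895
chi = 1.89 - 0.5895
= 1.3005

1.3005


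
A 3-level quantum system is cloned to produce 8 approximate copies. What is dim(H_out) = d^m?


Output space = H^(tensor 8) where dim(H) = 3
dim = 3^8
= 9 (after 2 factors)
= 27 (after 3 factors)
= 81 (after 4 factors)
= 243 (after 5 factors)
= 729 (after 6 factors)
= 2187 (after 7 factors)
= 6561 (after 8 factors)
= 6561

6561


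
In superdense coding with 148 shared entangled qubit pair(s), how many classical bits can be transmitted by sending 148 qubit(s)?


Superdense coding allows 2 classical bits per shared entangled pair.
148 pair(s) -> 2 * 148 = 296 classical bits

296


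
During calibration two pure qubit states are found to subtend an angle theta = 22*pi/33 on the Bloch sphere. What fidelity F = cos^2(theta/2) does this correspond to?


For states separated by angle theta on Bloch sphere:
F = cos^2(theta/2)
theta = 22*pi/33 = 2.0944
theta/2 = 1.0472
cos(theta/2) = 0.5000
F = 0.2500

0.2500


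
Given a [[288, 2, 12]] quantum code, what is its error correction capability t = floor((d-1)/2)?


Code parameters: [[288, 2, 12]], distance d = 12.
Number of correctable errors = floor((d-1)/2)
= floor((12 - 1)/2)
= floor(11/2)
= 5

5


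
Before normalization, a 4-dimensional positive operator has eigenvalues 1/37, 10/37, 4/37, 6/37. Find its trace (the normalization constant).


tr(M) = sum of eigenvalues
= 1/37 + 10/37 + 4/37 + 6/37
= 21/37
= 0.5676

0.5676


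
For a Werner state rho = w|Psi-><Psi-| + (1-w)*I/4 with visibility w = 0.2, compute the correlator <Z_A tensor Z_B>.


|Psi-> = (|01> - |10>)/sqrt(2)
For the pure Bell state, <Z_A Z_B> = -1 (Bell-state Pauli correlator).
The maximally-mixed part I/4 has tr(I/4 * P tensor P) = 0 for any traceless Pauli P.
So <Z_A Z_B>_rho = w * (-1) + (1 - w) * 0
= 0.2 * (-1)
= -0.2000

-0.2000


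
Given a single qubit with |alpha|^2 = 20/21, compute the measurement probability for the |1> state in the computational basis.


|alpha|^2 = 20/21 = 0.9524
|beta|^2 = 1 - 20/21 = 1/21 = 0.0476
P(|1>) = |beta|^2 = 0.0476

0.0476


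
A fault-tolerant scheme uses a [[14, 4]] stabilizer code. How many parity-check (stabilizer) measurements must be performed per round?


For an [[n,k]] stabilizer code:
Number of stabilizer generators = n - k
= 14 - 4
= 10

10


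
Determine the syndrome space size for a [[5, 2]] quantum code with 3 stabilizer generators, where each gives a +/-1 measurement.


Each stabilizer generator gives a binary (+1 or -1) measurement outcome.
With 3 independent generators:
Total syndromes = 2^3
= 8

8


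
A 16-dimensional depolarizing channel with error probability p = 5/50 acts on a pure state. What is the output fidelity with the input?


F = (1-p) + p/d
= (1 - 0.1000) + 0.1000/16
= 0.9000 + 0.0063
= 0.9062

0.9062


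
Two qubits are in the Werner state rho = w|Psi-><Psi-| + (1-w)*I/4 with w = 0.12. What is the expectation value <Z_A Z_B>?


|Psi-> = (|01> - |10>)/sqrt(2)
For the pure Bell state, <Z_A Z_B> = -1 (Bell-state Pauli correlator).
The maximally-mixed part I/4 has tr(I/4 * P tensor P) = 0 for any traceless Pauli P.
So <Z_A Z_B>_rho = w * (-1) + (1 - w) * 0
= 0.12 * (-1)
= -0.1200

-0.1200


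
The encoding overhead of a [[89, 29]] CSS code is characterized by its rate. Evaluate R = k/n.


Code rate R = k/n
= 29/89
= 0.3258

0.3258


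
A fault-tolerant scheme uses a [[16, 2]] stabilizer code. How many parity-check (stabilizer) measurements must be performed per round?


For an [[n,k]] stabilizer code:
Number of stabilizer generators = n - k
= 16 - 2
= 14

14


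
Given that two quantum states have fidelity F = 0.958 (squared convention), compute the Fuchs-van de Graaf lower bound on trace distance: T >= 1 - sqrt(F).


Fuchs-van de Graaf (squared-fidelity convention): 1 - sqrt(F) <= T <= sqrt(1 - F).
Lower bound: T >= 1 - sqrt(F)
sqrt(F) = sqrt(0.958) = 0.9788
T >= 1 - 0.9788
T >= 0.0212

0.0212


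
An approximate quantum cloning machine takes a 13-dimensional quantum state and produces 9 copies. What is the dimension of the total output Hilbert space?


Output space = H^(tensor 9) where dim(H) = 13
dim = 13^9
= 169 (after 2 factors)
= 2197 (after 3 factors)
= 28561 (after 4 factors)
= 371293 (after 5 factors)
= 4826809 (after 6 factors)
= 62748517 (after 7 factors)
= 815730721 (after 8 factors)
= 10604499373 (after 9 factors)
= 10604499373

10604499373


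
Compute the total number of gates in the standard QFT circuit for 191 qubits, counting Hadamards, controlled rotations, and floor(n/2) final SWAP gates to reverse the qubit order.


Hadamard gates: 191
Controlled rotations: n*(n-1)/2 = 191*190/2 = 18145
SWAP gates: floor(n/2) = floor(191/2) = 95
Total = 191 + 18145 + 95
= 18431

18431


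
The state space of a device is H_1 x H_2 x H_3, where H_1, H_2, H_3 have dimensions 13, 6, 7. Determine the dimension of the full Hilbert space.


dim(H_1 x H_2 x H_3) = 13 * 6 * 7
= 78 * 7
= 546

546


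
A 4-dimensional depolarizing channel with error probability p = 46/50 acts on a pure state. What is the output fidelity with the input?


F = (1-p) + p/d
= (1 - 0.9200) + 0.9200/4
= 0.0800 + 0.2300
= 0.3100

0.3100


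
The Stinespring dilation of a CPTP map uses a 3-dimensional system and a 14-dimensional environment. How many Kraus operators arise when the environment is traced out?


Tracing out the environment in an orthonormal basis {|i>_E} gives Kraus operators K_i = <i|_E U |0>_E.
Number of Kraus operators = dim(H_env) = d_env
= 14

14


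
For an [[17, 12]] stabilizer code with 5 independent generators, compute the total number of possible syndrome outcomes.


Each stabilizer generator gives a binary (+1 or -1) measurement outcome.
With 5 independent generators:
Total syndromes = 2^5
= 32

32


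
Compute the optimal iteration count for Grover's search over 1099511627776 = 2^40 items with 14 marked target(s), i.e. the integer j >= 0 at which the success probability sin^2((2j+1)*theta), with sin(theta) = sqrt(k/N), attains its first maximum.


After j Grover iterations the success probability is P(j) = sin^2((2j+1)*theta), where sin(theta) = sqrt(k/N).
N = 2^40 = 1099511627776, k = 14
sin(theta) = sqrt(k/N) = 3.568322551e-06
theta = arcsin(sqrt(k/N)) = 3.568322551e-06 rad
P(j) reaches its first maximum when (2j+1)*theta is as close as possible to pi/2, i.e. j = round(pi/(4*theta) - 1/2).
pi/(4*theta) - 1/2 = 220102.4061
(For comparison, the common estimate pi/4 * sqrt(N/k) = 220102.9061; the exact maximiser is used here.)
Optimal iterations = 220102

220102
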